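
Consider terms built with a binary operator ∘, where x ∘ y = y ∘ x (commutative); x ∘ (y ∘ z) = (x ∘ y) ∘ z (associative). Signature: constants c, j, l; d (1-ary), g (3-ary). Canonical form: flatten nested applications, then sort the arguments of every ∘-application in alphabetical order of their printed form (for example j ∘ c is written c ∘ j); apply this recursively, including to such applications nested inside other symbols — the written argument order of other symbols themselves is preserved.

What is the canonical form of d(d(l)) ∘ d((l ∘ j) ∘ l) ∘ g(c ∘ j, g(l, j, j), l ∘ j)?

Simplify inside:  d((l ∘ j) ∘ l)  →  d(j ∘ l ∘ l)
Simplify inside:  g(c ∘ j, g(l, j, j), l ∘ j)  →  g(c ∘ j, g(l, j, j), j ∘ l)
Order the arguments:  d(d(l)) ∘ d(j ∘ l ∘ l) ∘ g(c ∘ j, g(l, j, j), j ∘ l)

Answer: d(d(l)) ∘ d(j ∘ l ∘ l) ∘ g(c ∘ j, g(l, j, j), j ∘ l)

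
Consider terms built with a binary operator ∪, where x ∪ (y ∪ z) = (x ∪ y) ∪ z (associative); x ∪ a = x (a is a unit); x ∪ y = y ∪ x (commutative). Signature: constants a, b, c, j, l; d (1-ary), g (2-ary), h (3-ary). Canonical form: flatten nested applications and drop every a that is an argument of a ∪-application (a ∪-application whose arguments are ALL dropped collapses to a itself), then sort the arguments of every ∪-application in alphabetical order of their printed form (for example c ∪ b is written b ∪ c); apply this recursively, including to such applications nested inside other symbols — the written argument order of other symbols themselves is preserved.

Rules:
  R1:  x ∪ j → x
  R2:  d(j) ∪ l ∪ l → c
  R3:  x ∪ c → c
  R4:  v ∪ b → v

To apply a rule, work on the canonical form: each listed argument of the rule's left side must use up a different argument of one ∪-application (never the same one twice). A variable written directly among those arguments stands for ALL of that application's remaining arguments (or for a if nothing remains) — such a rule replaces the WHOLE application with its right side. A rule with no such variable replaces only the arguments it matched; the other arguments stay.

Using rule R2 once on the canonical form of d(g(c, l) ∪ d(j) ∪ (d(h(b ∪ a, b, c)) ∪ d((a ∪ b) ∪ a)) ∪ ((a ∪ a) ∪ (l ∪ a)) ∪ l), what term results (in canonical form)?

Answer: d(c ∪ d(b) ∪ d(h(b, b, c)) ∪ g(c, l))

Derivation:
Canonical form:  d(d(b) ∪ d(h(b, b, c)) ∪ d(j) ∪ g(c, l) ∪ l ∪ l)
Match R2:  consume d(j), l, l
Result:  d(c ∪ d(b) ∪ d(h(b, b, c)) ∪ g(c, l))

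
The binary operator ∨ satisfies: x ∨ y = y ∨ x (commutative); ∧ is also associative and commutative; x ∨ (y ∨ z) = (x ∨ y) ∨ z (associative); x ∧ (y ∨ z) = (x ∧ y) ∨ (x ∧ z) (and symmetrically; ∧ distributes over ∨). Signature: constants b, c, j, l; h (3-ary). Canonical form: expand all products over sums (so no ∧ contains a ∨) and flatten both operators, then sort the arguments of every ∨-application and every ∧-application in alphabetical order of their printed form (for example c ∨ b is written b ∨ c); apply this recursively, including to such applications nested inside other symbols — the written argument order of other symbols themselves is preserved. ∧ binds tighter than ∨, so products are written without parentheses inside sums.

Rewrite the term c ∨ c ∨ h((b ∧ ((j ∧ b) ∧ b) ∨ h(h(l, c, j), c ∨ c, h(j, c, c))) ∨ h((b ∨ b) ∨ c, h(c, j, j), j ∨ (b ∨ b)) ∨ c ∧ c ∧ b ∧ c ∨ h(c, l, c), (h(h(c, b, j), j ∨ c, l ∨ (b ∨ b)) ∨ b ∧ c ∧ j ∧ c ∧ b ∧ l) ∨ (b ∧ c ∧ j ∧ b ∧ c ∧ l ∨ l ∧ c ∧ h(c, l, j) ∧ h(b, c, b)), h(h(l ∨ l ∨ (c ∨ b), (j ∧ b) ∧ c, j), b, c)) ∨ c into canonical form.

Answer: c ∨ c ∨ c ∨ h(b ∧ b ∧ b ∧ j ∨ b ∧ c ∧ c ∧ c ∨ h(b ∨ b ∨ c, h(c, j, j), b ∨ b ∨ j) ∨ h(c, l, c) ∨ h(h(l, c, j), c ∨ c, h(j, c, c)), b ∧ b ∧ c ∧ c ∧ j ∧ l ∨ b ∧ b ∧ c ∧ c ∧ j ∧ l ∨ c ∧ h(b, c, b) ∧ h(c, l, j) ∧ l ∨ h(h(c, b, j), c ∨ j, b ∨ b ∨ l), h(h(b ∨ c ∨ l ∨ l, b ∧ c ∧ j, j), b, c))

Derivation:
Flatten:  c ∨ c ∨ h(b ∧ b ∧ b ∧ j ∨ b ∧ c ∧ c ∧ c ∨ h(b ∨ b ∨ c, h(c, j, j), b ∨ b ∨ j) ∨ h(c, l, c) ∨ h(h(l, c, j), c ∨ c, h(j, c, c)), b ∧ b ∧ c ∧ c ∧ j ∧ l ∨ b ∧ b ∧ c ∧ c ∧ j ∧ l ∨ c ∧ h(b, c, b) ∧ h(c, l, j) ∧ l ∨ h(h(c, b, j), c ∨ j, b ∨ b ∨ l), h(h(b ∨ c ∨ l ∨ l, b ∧ c ∧ j, j), b, c)) ∨ c
Order the arguments:  c ∨ c ∨ c ∨ h(b ∧ b ∧ b ∧ j ∨ b ∧ c ∧ c ∧ c ∨ h(b ∨ b ∨ c, h(c, j, j), b ∨ b ∨ j) ∨ h(c, l, c) ∨ h(h(l, c, j), c ∨ c, h(j, c, c)), b ∧ b ∧ c ∧ c ∧ j ∧ l ∨ b ∧ b ∧ c ∧ c ∧ j ∧ l ∨ c ∧ h(b, c, b) ∧ h(c, l, j) ∧ l ∨ h(h(c, b, j), c ∨ j, b ∨ b ∨ l), h(h(b ∨ c ∨ l ∨ l, b ∧ c ∧ j, j), b, c))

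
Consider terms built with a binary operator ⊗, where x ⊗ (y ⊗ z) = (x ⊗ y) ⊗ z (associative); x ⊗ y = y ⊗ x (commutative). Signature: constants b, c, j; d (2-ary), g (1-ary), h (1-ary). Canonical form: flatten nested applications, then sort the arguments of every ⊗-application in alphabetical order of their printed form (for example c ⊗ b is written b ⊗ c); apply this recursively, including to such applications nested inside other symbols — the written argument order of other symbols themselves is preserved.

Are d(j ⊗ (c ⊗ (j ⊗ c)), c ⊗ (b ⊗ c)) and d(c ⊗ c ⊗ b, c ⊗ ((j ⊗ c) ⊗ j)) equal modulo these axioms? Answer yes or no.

Left:  d(j ⊗ (c ⊗ (j ⊗ c)), c ⊗ (b ⊗ c))
  Work inside:  j ⊗ (c ⊗ (j ⊗ c))
  Merge nested applications:  j ⊗ c ⊗ j ⊗ c
  Sort arguments:  c ⊗ c ⊗ j ⊗ j
  Rebuild:  d(c ⊗ c ⊗ j ⊗ j, b ⊗ c ⊗ c)
Right:  d(c ⊗ c ⊗ b, c ⊗ ((j ⊗ c) ⊗ j))
  Descend into:  c ⊗ ((j ⊗ c) ⊗ j)
  Un-nest:  c ⊗ j ⊗ c ⊗ j
  Order the arguments:  c ⊗ c ⊗ j ⊗ j
  Reassemble:  d(b ⊗ c ⊗ c, c ⊗ c ⊗ j ⊗ j)

Answer: no — d(c ⊗ c ⊗ j ⊗ j, b ⊗ c ⊗ c) vs d(b ⊗ c ⊗ c, c ⊗ c ⊗ j ⊗ j)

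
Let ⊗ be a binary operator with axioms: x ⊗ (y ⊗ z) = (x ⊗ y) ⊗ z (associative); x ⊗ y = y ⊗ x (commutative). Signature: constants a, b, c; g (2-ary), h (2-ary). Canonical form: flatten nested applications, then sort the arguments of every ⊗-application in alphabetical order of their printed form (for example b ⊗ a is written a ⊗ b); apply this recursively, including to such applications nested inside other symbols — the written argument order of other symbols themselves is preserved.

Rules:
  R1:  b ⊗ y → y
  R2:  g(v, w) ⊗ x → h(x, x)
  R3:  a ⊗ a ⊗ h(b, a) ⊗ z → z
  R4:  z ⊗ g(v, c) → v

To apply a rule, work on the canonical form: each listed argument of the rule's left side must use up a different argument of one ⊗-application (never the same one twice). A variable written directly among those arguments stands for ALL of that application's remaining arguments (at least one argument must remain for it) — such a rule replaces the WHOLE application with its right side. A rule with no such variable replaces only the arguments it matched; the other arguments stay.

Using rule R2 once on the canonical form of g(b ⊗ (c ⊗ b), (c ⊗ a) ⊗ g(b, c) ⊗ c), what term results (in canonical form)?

Canonical form:  g(b ⊗ b ⊗ c, a ⊗ c ⊗ c ⊗ g(b, c))
Match R2:  consume g(b, c);  v := b, w := c, x := a ⊗ c ⊗ c
The extension variable absorbs all remaining arguments, so the whole application is rewritten.
New term:  g(b ⊗ b ⊗ c, h(a ⊗ c ⊗ c, a ⊗ c ⊗ c))

Answer: g(b ⊗ b ⊗ c, h(a ⊗ c ⊗ c, a ⊗ c ⊗ c))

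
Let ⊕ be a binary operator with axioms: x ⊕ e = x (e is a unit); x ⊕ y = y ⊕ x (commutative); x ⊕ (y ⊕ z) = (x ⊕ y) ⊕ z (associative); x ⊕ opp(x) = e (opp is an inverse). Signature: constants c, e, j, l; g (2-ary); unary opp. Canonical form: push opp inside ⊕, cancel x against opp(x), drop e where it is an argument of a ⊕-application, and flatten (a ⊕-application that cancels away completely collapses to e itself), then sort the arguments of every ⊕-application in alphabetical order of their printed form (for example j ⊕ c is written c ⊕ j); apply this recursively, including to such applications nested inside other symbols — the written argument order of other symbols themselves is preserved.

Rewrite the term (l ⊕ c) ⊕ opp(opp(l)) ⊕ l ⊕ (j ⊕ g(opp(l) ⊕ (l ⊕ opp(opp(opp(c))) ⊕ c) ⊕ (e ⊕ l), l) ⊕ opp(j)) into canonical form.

Answer: c ⊕ g(l, l) ⊕ l ⊕ l ⊕ l

Derivation:
Push opp inside:  distribute opp over ⊕ and collapse double opp
Inverses cancel:  j cancels
Combine occurrences:  l ⊕ l ⊕ l ⊕ c ⊕ g(l, l)
Sort arguments:  c ⊕ g(l, l) ⊕ l ⊕ l ⊕ l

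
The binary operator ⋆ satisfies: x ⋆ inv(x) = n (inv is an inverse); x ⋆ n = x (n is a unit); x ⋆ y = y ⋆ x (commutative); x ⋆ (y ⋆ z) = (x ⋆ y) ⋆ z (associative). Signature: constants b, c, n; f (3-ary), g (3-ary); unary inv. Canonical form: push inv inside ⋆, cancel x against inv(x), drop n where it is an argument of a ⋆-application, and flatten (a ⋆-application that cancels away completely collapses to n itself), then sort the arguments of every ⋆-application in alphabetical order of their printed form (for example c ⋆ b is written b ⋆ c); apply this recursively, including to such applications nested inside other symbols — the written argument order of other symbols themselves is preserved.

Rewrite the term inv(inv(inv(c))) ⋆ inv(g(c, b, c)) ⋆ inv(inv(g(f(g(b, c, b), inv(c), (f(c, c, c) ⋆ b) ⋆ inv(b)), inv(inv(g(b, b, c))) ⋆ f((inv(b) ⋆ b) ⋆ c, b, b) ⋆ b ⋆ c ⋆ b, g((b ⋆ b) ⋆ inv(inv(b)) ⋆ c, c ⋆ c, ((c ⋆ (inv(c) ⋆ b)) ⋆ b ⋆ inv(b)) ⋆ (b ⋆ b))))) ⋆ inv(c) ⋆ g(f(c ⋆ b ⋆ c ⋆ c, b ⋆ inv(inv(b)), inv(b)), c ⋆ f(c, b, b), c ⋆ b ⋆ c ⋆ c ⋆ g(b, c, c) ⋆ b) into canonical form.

Answer: g(f(b ⋆ c ⋆ c ⋆ c, b ⋆ b, inv(b)), c ⋆ f(c, b, b), b ⋆ b ⋆ c ⋆ c ⋆ c ⋆ g(b, c, c)) ⋆ g(f(g(b, c, b), inv(c), f(c, c, c)), b ⋆ b ⋆ c ⋆ f(c, b, b) ⋆ g(b, b, c), g(b ⋆ b ⋆ b ⋆ c, c ⋆ c, b ⋆ b ⋆ b)) ⋆ inv(c) ⋆ inv(c) ⋆ inv(g(c, b, c))

Derivation:
Push inv inside:  distribute inv over ⋆ and collapse double inv
Combine occurrences:  inv(c) ⋆ inv(c) ⋆ inv(g(c, b, c)) ⋆ g(f(g(b, c, b), inv(c), f(c, c, c)), b ⋆ b ⋆ c ⋆ f(c, b, b) ⋆ g(b, b, c), g(b ⋆ b ⋆ b ⋆ c, c ⋆ c, b ⋆ b ⋆ b)) ⋆ g(f(b ⋆ c ⋆ c ⋆ c, b ⋆ b, inv(b)), c ⋆ f(c, b, b), b ⋆ b ⋆ c ⋆ c ⋆ c ⋆ g(b, c, c))
Sort:  g(f(b ⋆ c ⋆ c ⋆ c, b ⋆ b, inv(b)), c ⋆ f(c, b, b), b ⋆ b ⋆ c ⋆ c ⋆ c ⋆ g(b, c, c)) ⋆ g(f(g(b, c, b), inv(c), f(c, c, c)), b ⋆ b ⋆ c ⋆ f(c, b, b) ⋆ g(b, b, c), g(b ⋆ b ⋆ b ⋆ c, c ⋆ c, b ⋆ b ⋆ b)) ⋆ inv(c) ⋆ inv(c) ⋆ inv(g(c, b, c))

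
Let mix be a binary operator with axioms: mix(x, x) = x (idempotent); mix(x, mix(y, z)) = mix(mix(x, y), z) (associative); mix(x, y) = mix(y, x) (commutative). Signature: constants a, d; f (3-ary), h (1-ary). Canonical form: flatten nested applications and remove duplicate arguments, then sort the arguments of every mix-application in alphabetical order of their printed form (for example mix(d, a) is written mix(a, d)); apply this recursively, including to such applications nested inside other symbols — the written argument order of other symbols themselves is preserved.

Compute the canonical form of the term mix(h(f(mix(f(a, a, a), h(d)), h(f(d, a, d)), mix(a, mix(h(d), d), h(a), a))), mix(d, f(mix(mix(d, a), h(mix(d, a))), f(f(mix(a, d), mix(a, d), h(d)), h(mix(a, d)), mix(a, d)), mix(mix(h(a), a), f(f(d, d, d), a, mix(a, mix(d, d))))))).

Flatten:  mix(h(f(mix(f(a, a, a), h(d)), h(f(d, a, d)), mix(a, mix(h(d), d), h(a), a))), d, f(mix(mix(d, a), h(mix(d, a))), f(f(mix(a, d), mix(a, d), h(d)), h(mix(a, d)), mix(a, d)), mix(mix(h(a), a), f(f(d, d, d), a, mix(a, mix(d, d))))))
Canonicalize subterm:  h(f(mix(f(a, a, a), h(d)), h(f(d, a, d)), mix(a, mix(h(d), d), h(a), a)))  →  h(f(mix(f(a, a, a), h(d)), h(f(d, a, d)), mix(a, d, h(a), h(d))))
Inside:  f(mix(mix(d, a), h(mix(d, a))), f(f(mix(a, d), mix(a, d), h(d)), h(mix(a, d)), mix(a, d)), mix(mix(h(a), a), f(f(d, d, d), a, mix(a, mix(d, d)))))  →  f(mix(a, d, h(mix(a, d))), f(f(mix(a, d), mix(a, d), h(d)), h(mix(a, d)), mix(a, d)), mix(a, f(f(d, d, d), a, mix(a, d)), h(a)))
Sort:  mix(d, f(mix(a, d, h(mix(a, d))), f(f(mix(a, d), mix(a, d), h(d)), h(mix(a, d)), mix(a, d)), mix(a, f(f(d, d, d), a, mix(a, d)), h(a))), h(f(mix(f(a, a, a), h(d)), h(f(d, a, d)), mix(a, d, h(a), h(d)))))

Answer: mix(d, f(mix(a, d, h(mix(a, d))), f(f(mix(a, d), mix(a, d), h(d)), h(mix(a, d)), mix(a, d)), mix(a, f(f(d, d, d), a, mix(a, d)), h(a))), h(f(mix(f(a, a, a), h(d)), h(f(d, a, d)), mix(a, d, h(a), h(d)))))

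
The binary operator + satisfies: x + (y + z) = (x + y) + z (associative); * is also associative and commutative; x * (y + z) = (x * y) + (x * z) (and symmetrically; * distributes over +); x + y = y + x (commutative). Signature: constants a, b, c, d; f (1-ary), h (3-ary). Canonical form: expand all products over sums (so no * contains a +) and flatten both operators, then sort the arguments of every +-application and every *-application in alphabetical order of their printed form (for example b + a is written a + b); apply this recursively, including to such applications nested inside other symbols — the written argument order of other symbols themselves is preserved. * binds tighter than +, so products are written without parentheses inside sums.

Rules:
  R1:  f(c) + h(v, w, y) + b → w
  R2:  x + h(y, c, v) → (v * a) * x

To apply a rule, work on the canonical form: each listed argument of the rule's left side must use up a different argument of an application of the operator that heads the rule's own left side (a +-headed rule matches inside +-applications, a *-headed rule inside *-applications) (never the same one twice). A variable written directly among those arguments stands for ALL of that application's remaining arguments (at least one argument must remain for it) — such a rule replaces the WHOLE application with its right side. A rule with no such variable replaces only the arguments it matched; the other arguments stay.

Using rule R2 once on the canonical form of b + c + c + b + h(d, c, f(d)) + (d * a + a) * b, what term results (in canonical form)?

Canonical form:  a * b + a * b * d + b + b + c + c + h(d, c, f(d))
R2 matches:  uses h(d, c, f(d));  v := f(d), x := a * b + a * b * d + b + b + c + c, y := d
Every leftover argument binds to the variable; the entire application is replaced.
Giving:  a * a * b * d * f(d) + a * a * b * f(d) + a * b * f(d) + a * b * f(d) + a * c * f(d) + a * c * f(d)

Answer: a * a * b * d * f(d) + a * a * b * f(d) + a * b * f(d) + a * b * f(d) + a * c * f(d) + a * c * f(d)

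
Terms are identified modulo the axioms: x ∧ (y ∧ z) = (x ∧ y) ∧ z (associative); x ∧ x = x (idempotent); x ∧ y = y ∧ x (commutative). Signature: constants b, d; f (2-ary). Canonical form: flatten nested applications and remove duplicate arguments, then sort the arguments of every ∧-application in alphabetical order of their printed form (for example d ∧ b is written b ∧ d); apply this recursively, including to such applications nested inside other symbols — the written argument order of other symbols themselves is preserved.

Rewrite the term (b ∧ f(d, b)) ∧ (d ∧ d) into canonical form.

Answer: b ∧ d ∧ f(d, b)

Derivation:
Un-nest:  b ∧ f(d, b) ∧ d ∧ d
Deduplicate:  drop duplicate d
Sort arguments:  b ∧ d ∧ f(d, b)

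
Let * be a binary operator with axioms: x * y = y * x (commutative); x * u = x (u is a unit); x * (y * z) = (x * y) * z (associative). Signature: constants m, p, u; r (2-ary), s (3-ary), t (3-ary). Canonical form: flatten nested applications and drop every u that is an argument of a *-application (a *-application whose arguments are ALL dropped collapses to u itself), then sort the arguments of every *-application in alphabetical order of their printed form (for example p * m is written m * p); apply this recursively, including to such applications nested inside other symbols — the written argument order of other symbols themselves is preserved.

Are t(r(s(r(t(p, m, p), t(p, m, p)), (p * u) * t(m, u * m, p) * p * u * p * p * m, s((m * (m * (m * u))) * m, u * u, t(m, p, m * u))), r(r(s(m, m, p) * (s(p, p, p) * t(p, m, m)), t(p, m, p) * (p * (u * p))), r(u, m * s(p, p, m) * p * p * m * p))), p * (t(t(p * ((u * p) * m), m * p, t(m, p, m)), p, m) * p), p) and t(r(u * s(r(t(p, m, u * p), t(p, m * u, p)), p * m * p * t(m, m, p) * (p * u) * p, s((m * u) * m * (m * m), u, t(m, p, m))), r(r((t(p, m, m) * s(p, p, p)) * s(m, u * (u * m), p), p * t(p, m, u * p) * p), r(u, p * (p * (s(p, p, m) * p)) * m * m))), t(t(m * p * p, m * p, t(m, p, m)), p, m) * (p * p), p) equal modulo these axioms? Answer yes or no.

Answer: yes — both canonical forms are t(r(s(r(t(p, m, p), t(p, m, p)), m * p * p * p * p * t(m, m, p), s(m * m * m * m, u, t(m, p, m))), r(r(s(m, m, p) * s(p, p, p) * t(p, m, m), p * p * t(p, m, p)), r(u, m * m * p * p * p * s(p, p, m)))), p * p * t(t(m * p * p, m * p, t(m, p, m)), p, m), p)

Derivation:
Left:  t(r(s(r(t(p, m, p), t(p, m, p)), (p * u) * t(m, u * m, p) * p * u * p * p * m, s((m * (m * (m * u))) * m, u * u, t(m, p, m * u))), r(r(s(m, m, p) * (s(p, p, p) * t(p, m, m)), t(p, m, p) * (p * (u * p))), r(u, m * s(p, p, m) * p * p * m * p))), p * (t(t(p * ((u * p) * m), m * p, t(m, p, m)), p, m) * p), p)
  Focus inside:  p * (t(t(p * ((u * p) * m), m * p, t(m, p, m)), p, m) * p)
  Flatten:  p * t(t(p * ((u * p) * m), m * p, t(m, p, m)), p, m) * p
  Canonicalize subterm:  t(t(p * ((u * p) * m), m * p, t(m, p, m)), p, m)  →  t(t(m * p * p, m * p, t(m, p, m)), p, m)
  Order the arguments:  p * p * t(t(m * p * p, m * p, t(m, p, m)), p, m)
  Rebuild:  t(r(s(r(t(p, m, p), t(p, m, p)), m * p * p * p * p * t(m, m, p), s(m * m * m * m, u, t(m, p, m))), r(r(s(m, m, p) * s(p, p, p) * t(p, m, m), p * p * t(p, m, p)), r(u, m * m * p * p * p * s(p, p, m)))), p * p * t(t(m * p * p, m * p, t(m, p, m)), p, m), p)
Right:  t(r(u * s(r(t(p, m, u * p), t(p, m * u, p)), p * m * p * t(m, m, p) * (p * u) * p, s((m * u) * m * (m * m), u, t(m, p, m))), r(r((t(p, m, m) * s(p, p, p)) * s(m, u * (u * m), p), p * t(p, m, u * p) * p), r(u, p * (p * (s(p, p, m) * p)) * m * m))), t(t(m * p * p, m * p, t(m, p, m)), p, m) * (p * p), p)
  Work inside:  u * s(r(t(p, m, u * p), t(p, m * u, p)), p * m * p * t(m, m, p) * (p * u) * p, s((m * u) * m * (m * m), u, t(m, p, m)))
  Inside:  s(r(t(p, m, u * p), t(p, m * u, p)), p * m * p * t(m, m, p) * (p * u) * p, s((m * u) * m * (m * m), u, t(m, p, m)))  →  s(r(t(p, m, p), t(p, m, p)), m * p * p * p * p * t(m, m, p), s(m * m * m * m, u, t(m, p, m)))
  Units out:  drop u
  Sort:  s(r(t(p, m, p), t(p, m, p)), m * p * p * p * p * t(m, m, p), s(m * m * m * m, u, t(m, p, m)))
  Rebuild:  t(r(s(r(t(p, m, p), t(p, m, p)), m * p * p * p * p * t(m, m, p), s(m * m * m * m, u, t(m, p, m))), r(r(s(m, m, p) * s(p, p, p) * t(p, m, m), p * p * t(p, m, p)), r(u, m * m * p * p * p * s(p, p, m)))), p * p * t(t(m * p * p, m * p, t(m, p, m)), p, m), p)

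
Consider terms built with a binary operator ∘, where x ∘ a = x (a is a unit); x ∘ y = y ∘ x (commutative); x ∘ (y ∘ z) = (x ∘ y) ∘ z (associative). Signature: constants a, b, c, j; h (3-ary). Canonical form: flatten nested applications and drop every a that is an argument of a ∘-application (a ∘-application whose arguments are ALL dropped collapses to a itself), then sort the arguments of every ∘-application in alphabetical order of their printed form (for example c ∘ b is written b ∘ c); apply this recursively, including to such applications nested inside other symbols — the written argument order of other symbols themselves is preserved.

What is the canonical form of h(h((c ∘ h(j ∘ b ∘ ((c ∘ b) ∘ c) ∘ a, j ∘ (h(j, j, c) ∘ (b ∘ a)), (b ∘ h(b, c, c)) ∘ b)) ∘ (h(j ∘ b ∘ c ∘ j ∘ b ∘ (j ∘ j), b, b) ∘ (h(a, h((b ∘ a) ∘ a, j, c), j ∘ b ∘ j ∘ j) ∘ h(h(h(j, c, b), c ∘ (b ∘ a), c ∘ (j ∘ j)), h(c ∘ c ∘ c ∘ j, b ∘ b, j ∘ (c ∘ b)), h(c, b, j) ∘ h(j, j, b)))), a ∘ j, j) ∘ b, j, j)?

Answer: h(b ∘ h(c ∘ h(a, h(b, j, c), b ∘ j ∘ j ∘ j) ∘ h(b ∘ b ∘ c ∘ c ∘ j, b ∘ h(j, j, c) ∘ j, b ∘ b ∘ h(b, c, c)) ∘ h(b ∘ b ∘ c ∘ j ∘ j ∘ j ∘ j, b, b) ∘ h(h(h(j, c, b), b ∘ c, c ∘ j ∘ j), h(c ∘ c ∘ c ∘ j, b ∘ b, b ∘ c ∘ j), h(c, b, j) ∘ h(j, j, b)), j, j), j, j)

Derivation:
Focus inside:  h((c ∘ h(j ∘ b ∘ ((c ∘ b) ∘ c) ∘ a, j ∘ (h(j, j, c) ∘ (b ∘ a)), (b ∘ h(b, c, c)) ∘ b)) ∘ (h(j ∘ b ∘ c ∘ j ∘ b ∘ (j ∘ j), b, b) ∘ (h(a, h((b ∘ a) ∘ a, j, c), j ∘ b ∘ j ∘ j) ∘ h(h(h(j, c, b), c ∘ (b ∘ a), c ∘ (j ∘ j)), h(c ∘ c ∘ c ∘ j, b ∘ b, j ∘ (c ∘ b)), h(c, b, j) ∘ h(j, j, b)))), a ∘ j, j) ∘ b
Inside:  h((c ∘ h(j ∘ b ∘ ((c ∘ b) ∘ c) ∘ a, j ∘ (h(j, j, c) ∘ (b ∘ a)), (b ∘ h(b, c, c)) ∘ b)) ∘ (h(j ∘ b ∘ c ∘ j ∘ b ∘ (j ∘ j), b, b) ∘ (h(a, h((b ∘ a) ∘ a, j, c), j ∘ b ∘ j ∘ j) ∘ h(h(h(j, c, b), c ∘ (b ∘ a), c ∘ (j ∘ j)), h(c ∘ c ∘ c ∘ j, b ∘ b, j ∘ (c ∘ b)), h(c, b, j) ∘ h(j, j, b)))), a ∘ j, j)  →  h(c ∘ h(a, h(b, j, c), b ∘ j ∘ j ∘ j) ∘ h(b ∘ b ∘ c ∘ c ∘ j, b ∘ h(j, j, c) ∘ j, b ∘ b ∘ h(b, c, c)) ∘ h(b ∘ b ∘ c ∘ j ∘ j ∘ j ∘ j, b, b) ∘ h(h(h(j, c, b), b ∘ c, c ∘ j ∘ j), h(c ∘ c ∘ c ∘ j, b ∘ b, b ∘ c ∘ j), h(c, b, j) ∘ h(j, j, b)), j, j)
Sort:  b ∘ h(c ∘ h(a, h(b, j, c), b ∘ j ∘ j ∘ j) ∘ h(b ∘ b ∘ c ∘ c ∘ j, b ∘ h(j, j, c) ∘ j, b ∘ b ∘ h(b, c, c)) ∘ h(b ∘ b ∘ c ∘ j ∘ j ∘ j ∘ j, b, b) ∘ h(h(h(j, c, b), b ∘ c, c ∘ j ∘ j), h(c ∘ c ∘ c ∘ j, b ∘ b, b ∘ c ∘ j), h(c, b, j) ∘ h(j, j, b)), j, j)
Reassemble:  h(b ∘ h(c ∘ h(a, h(b, j, c), b ∘ j ∘ j ∘ j) ∘ h(b ∘ b ∘ c ∘ c ∘ j, b ∘ h(j, j, c) ∘ j, b ∘ b ∘ h(b, c, c)) ∘ h(b ∘ b ∘ c ∘ j ∘ j ∘ j ∘ j, b, b) ∘ h(h(h(j, c, b), b ∘ c, c ∘ j ∘ j), h(c ∘ c ∘ c ∘ j, b ∘ b, b ∘ c ∘ j), h(c, b, j) ∘ h(j, j, b)), j, j), j, j)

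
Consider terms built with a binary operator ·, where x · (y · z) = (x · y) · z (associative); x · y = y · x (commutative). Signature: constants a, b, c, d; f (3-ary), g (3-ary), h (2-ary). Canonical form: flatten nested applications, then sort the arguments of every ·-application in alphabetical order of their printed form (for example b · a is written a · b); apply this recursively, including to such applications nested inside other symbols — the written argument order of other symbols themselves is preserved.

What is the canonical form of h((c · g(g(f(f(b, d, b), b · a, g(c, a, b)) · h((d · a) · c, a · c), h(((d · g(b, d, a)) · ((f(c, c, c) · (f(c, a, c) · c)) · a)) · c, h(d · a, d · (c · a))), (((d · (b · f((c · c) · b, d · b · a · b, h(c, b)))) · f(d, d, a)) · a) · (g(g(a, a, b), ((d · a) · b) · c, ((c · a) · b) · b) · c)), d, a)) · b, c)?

Focus inside:  (c · g(g(f(f(b, d, b), b · a, g(c, a, b)) · h((d · a) · c, a · c), h(((d · g(b, d, a)) · ((f(c, c, c) · (f(c, a, c) · c)) · a)) · c, h(d · a, d · (c · a))), (((d · (b · f((c · c) · b, d · b · a · b, h(c, b)))) · f(d, d, a)) · a) · (g(g(a, a, b), ((d · a) · b) · c, ((c · a) · b) · b) · c)), d, a)) · b
Merge nested applications:  c · g(g(f(f(b, d, b), b · a, g(c, a, b)) · h((d · a) · c, a · c), h(((d · g(b, d, a)) · ((f(c, c, c) · (f(c, a, c) · c)) · a)) · c, h(d · a, d · (c · a))), (((d · (b · f((c · c) · b, d · b · a · b, h(c, b)))) · f(d, d, a)) · a) · (g(g(a, a, b), ((d · a) · b) · c, ((c · a) · b) · b) · c)), d, a) · b
Simplify inside:  g(g(f(f(b, d, b), b · a, g(c, a, b)) · h((d · a) · c, a · c), h(((d · g(b, d, a)) · ((f(c, c, c) · (f(c, a, c) · c)) · a)) · c, h(d · a, d · (c · a))), (((d · (b · f((c · c) · b, d · b · a · b, h(c, b)))) · f(d, d, a)) · a) · (g(g(a, a, b), ((d · a) · b) · c, ((c · a) · b) · b) · c)), d, a)  →  g(g(f(f(b, d, b), a · b, g(c, a, b)) · h(a · c · d, a · c), h(a · c · c · d · f(c, a, c) · f(c, c, c) · g(b, d, a), h(a · d, a · c · d)), a · b · c · d · f(b · c · c, a · b · b · d, h(c, b)) · f(d, d, a) · g(g(a, a, b), a · b · c · d, a · b · b · c)), d, a)
Sort arguments:  b · c · g(g(f(f(b, d, b), a · b, g(c, a, b)) · h(a · c · d, a · c), h(a · c · c · d · f(c, a, c) · f(c, c, c) · g(b, d, a), h(a · d, a · c · d)), a · b · c · d · f(b · c · c, a · b · b · d, h(c, b)) · f(d, d, a) · g(g(a, a, b), a · b · c · d, a · b · b · c)), d, a)
Rebuild:  h(b · c · g(g(f(f(b, d, b), a · b, g(c, a, b)) · h(a · c · d, a · c), h(a · c · c · d · f(c, a, c) · f(c, c, c) · g(b, d, a), h(a · d, a · c · d)), a · b · c · d · f(b · c · c, a · b · b · d, h(c, b)) · f(d, d, a) · g(g(a, a, b), a · b · c · d, a · b · b · c)), d, a), c)

Answer: h(b · c · g(g(f(f(b, d, b), a · b, g(c, a, b)) · h(a · c · d, a · c), h(a · c · c · d · f(c, a, c) · f(c, c, c) · g(b, d, a), h(a · d, a · c · d)), a · b · c · d · f(b · c · c, a · b · b · d, h(c, b)) · f(d, d, a) · g(g(a, a, b), a · b · c · d, a · b · b · c)), d, a), c)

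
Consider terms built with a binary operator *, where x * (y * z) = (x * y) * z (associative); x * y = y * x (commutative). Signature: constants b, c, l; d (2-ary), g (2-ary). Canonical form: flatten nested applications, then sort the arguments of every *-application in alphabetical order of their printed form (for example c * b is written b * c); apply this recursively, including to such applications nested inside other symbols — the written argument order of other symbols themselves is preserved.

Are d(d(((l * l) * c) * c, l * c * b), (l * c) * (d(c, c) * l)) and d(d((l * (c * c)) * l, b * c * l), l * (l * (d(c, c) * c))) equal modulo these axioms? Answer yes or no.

Answer: yes — both canonical forms are d(d(c * c * l * l, b * c * l), c * d(c, c) * l * l)

Derivation:
Left:  d(d(((l * l) * c) * c, l * c * b), (l * c) * (d(c, c) * l))
  Focus inside:  (l * c) * (d(c, c) * l)
  Merge nested applications:  l * c * d(c, c) * l
  Order the arguments:  c * d(c, c) * l * l
  Reassemble:  d(d(c * c * l * l, b * c * l), c * d(c, c) * l * l)
Right:  d(d((l * (c * c)) * l, b * c * l), l * (l * (d(c, c) * c)))
  Work inside:  l * (l * (d(c, c) * c))
  Un-nest:  l * l * d(c, c) * c
  Sort:  c * d(c, c) * l * l
  Reassemble:  d(d(c * c * l * l, b * c * l), c * d(c, c) * l * l)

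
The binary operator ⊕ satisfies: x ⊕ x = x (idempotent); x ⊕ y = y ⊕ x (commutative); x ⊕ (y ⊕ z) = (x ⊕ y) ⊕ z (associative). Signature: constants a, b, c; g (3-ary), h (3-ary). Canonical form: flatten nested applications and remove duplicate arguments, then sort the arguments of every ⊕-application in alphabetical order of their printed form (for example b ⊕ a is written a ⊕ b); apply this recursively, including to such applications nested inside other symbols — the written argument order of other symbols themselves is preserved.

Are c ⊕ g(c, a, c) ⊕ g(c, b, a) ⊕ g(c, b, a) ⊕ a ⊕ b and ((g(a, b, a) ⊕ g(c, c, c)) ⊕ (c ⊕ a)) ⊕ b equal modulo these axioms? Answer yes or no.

Answer: no — a ⊕ b ⊕ c ⊕ g(c, a, c) ⊕ g(c, b, a) vs a ⊕ b ⊕ c ⊕ g(a, b, a) ⊕ g(c, c, c)

Derivation:
Left:  c ⊕ g(c, a, c) ⊕ g(c, b, a) ⊕ g(c, b, a) ⊕ a ⊕ b
  Deduplicate:  drop duplicate g(c, b, a)
  Sort:  a ⊕ b ⊕ c ⊕ g(c, a, c) ⊕ g(c, b, a)
Right:  ((g(a, b, a) ⊕ g(c, c, c)) ⊕ (c ⊕ a)) ⊕ b
  Flatten:  g(a, b, a) ⊕ g(c, c, c) ⊕ c ⊕ a ⊕ b
  Sort:  a ⊕ b ⊕ c ⊕ g(a, b, a) ⊕ g(c, c, c)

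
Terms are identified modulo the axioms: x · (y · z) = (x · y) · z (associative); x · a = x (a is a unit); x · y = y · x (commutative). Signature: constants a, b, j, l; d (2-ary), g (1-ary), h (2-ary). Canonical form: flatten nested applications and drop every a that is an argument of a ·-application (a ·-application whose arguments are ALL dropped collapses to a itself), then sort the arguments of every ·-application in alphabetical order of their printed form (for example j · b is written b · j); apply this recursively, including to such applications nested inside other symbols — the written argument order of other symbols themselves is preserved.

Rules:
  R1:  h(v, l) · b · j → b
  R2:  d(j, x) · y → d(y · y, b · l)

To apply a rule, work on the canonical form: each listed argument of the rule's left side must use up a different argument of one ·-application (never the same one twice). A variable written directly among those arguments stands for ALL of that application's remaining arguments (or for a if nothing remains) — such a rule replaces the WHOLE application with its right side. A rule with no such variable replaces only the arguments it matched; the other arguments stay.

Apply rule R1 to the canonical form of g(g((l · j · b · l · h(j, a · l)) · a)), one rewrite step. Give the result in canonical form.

Answer: g(g(b · l · l))

Derivation:
Canonical form:  g(g(b · h(j, l) · j · l · l))
R1 matches:  uses b, h(j, l), j;  v := j
Giving:  g(g(b · l · l))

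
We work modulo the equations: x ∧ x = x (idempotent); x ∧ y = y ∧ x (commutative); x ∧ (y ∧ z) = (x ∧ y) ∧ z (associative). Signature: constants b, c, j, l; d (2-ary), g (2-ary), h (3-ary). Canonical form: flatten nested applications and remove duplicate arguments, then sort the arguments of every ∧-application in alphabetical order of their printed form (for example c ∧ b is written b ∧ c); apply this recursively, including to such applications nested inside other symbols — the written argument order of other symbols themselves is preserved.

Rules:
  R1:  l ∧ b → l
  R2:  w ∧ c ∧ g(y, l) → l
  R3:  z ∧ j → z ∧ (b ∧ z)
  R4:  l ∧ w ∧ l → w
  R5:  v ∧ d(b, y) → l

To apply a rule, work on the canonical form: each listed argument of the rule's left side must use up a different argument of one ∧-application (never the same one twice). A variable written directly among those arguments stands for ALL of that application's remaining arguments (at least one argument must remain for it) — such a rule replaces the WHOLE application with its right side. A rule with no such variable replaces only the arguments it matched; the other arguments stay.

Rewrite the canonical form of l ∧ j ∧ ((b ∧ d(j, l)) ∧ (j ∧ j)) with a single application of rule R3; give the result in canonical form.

Answer: b ∧ d(j, l) ∧ l

Derivation:
Canonical form:  b ∧ d(j, l) ∧ j ∧ l
Match R3:  consume j;  z := b ∧ d(j, l) ∧ l
The extension variable absorbs all remaining arguments, so the whole application is rewritten.
New term:  b ∧ d(j, l) ∧ l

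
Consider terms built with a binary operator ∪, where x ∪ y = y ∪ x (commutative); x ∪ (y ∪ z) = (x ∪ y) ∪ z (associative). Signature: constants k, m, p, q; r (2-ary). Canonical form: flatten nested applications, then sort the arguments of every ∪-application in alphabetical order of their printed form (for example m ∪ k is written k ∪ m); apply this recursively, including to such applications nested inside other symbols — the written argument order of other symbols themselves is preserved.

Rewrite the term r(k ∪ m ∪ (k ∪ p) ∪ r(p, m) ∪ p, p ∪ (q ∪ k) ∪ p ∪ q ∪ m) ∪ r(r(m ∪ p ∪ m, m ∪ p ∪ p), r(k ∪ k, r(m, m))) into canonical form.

Answer: r(k ∪ k ∪ m ∪ p ∪ p ∪ r(p, m), k ∪ m ∪ p ∪ p ∪ q ∪ q) ∪ r(r(m ∪ m ∪ p, m ∪ p ∪ p), r(k ∪ k, r(m, m)))

Derivation:
Simplify inside:  r(k ∪ m ∪ (k ∪ p) ∪ r(p, m) ∪ p, p ∪ (q ∪ k) ∪ p ∪ q ∪ m)  →  r(k ∪ k ∪ m ∪ p ∪ p ∪ r(p, m), k ∪ m ∪ p ∪ p ∪ q ∪ q)
Canonicalize subterm:  r(r(m ∪ p ∪ m, m ∪ p ∪ p), r(k ∪ k, r(m, m)))  →  r(r(m ∪ m ∪ p, m ∪ p ∪ p), r(k ∪ k, r(m, m)))
Order the arguments:  r(k ∪ k ∪ m ∪ p ∪ p ∪ r(p, m), k ∪ m ∪ p ∪ p ∪ q ∪ q) ∪ r(r(m ∪ m ∪ p, m ∪ p ∪ p), r(k ∪ k, r(m, m)))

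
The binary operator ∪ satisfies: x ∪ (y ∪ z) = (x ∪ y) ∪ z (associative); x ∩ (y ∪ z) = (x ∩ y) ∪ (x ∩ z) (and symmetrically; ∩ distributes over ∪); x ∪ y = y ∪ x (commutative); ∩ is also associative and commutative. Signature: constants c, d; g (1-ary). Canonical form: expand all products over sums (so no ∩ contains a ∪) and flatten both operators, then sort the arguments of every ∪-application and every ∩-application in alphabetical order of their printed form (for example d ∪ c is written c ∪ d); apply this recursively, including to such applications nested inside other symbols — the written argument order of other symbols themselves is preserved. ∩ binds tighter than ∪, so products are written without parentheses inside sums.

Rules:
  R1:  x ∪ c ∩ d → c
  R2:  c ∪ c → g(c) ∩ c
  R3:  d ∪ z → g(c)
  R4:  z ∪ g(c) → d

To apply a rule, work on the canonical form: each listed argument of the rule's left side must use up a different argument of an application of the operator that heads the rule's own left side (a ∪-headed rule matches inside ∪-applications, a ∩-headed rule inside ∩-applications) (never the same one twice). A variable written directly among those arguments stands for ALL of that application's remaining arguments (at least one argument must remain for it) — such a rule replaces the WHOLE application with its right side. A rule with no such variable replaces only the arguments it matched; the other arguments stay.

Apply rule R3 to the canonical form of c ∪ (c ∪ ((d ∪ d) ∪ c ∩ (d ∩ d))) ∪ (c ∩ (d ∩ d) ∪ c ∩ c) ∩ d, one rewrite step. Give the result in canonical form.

Answer: g(c)

Derivation:
Canonical form:  c ∪ c ∪ c ∩ c ∩ d ∪ c ∩ d ∩ d ∪ c ∩ d ∩ d ∩ d ∪ d ∪ d
R3 matches:  uses d;  z := c ∪ c ∪ c ∩ c ∩ d ∪ c ∩ d ∩ d ∪ c ∩ d ∩ d ∩ d ∪ d
Every leftover argument binds to the variable; the entire application is replaced.
Result:  g(c)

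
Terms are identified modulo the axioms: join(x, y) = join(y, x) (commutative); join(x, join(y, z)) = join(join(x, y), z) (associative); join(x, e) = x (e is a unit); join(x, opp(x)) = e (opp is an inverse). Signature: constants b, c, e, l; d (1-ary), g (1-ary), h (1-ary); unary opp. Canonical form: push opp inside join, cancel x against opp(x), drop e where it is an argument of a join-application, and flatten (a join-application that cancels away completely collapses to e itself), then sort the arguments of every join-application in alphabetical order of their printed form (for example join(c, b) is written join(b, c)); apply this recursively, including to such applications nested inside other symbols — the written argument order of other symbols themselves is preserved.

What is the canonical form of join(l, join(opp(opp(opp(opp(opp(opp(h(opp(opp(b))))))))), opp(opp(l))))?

Push opp inside:  distribute opp over join and collapse double opp
Combine occurrences:  join(l, l, h(b))
Order the arguments:  join(h(b), l, l)

Answer: join(h(b), l, l)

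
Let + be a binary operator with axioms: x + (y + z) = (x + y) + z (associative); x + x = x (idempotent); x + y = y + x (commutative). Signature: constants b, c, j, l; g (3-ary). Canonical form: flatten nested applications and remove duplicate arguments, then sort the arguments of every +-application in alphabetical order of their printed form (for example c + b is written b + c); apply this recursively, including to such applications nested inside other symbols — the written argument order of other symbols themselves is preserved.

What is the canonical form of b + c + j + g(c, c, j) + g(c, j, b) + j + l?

Answer: b + c + g(c, c, j) + g(c, j, b) + j + l

Derivation:
Idempotence:  drop duplicate j
Order the arguments:  b + c + g(c, c, j) + g(c, j, b) + j + l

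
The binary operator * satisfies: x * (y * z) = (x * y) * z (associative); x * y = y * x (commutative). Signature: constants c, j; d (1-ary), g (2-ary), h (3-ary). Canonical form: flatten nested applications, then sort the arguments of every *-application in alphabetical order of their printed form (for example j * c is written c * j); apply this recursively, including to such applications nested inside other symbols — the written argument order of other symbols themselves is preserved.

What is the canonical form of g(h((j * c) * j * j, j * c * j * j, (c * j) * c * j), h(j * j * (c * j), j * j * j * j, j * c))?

Answer: g(h(c * j * j * j, c * j * j * j, c * c * j * j), h(c * j * j * j, j * j * j * j, c * j))

Derivation:
Descend into:  j * j * (c * j)
Flatten:  j * j * c * j
Sort:  c * j * j * j
Rebuild:  g(h(c * j * j * j, c * j * j * j, c * c * j * j), h(c * j * j * j, j * j * j * j, c * j))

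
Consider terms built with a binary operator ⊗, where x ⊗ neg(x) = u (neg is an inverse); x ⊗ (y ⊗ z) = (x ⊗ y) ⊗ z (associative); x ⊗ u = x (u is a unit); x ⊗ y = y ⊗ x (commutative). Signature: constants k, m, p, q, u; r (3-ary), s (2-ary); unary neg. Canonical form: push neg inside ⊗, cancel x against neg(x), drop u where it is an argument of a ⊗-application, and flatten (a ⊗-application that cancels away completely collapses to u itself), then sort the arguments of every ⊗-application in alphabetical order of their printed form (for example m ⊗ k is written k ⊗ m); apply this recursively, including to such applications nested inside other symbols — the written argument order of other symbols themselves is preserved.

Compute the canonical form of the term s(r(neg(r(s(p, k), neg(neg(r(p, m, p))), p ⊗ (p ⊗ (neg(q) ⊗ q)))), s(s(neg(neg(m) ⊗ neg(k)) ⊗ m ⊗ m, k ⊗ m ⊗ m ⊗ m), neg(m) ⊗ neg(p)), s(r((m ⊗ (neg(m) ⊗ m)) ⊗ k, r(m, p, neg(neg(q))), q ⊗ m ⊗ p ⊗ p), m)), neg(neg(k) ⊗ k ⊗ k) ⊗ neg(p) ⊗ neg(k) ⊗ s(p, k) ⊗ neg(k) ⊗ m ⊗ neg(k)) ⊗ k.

Answer: k ⊗ s(r(neg(r(s(p, k), r(p, m, p), p ⊗ p)), s(s(k ⊗ m ⊗ m ⊗ m, k ⊗ m ⊗ m ⊗ m), neg(m) ⊗ neg(p)), s(r(k ⊗ m, r(m, p, q), m ⊗ p ⊗ p ⊗ q), m)), m ⊗ neg(k) ⊗ neg(k) ⊗ neg(k) ⊗ neg(k) ⊗ neg(p) ⊗ s(p, k))

Derivation:
Push neg inside:  distribute neg over ⊗ and collapse double neg
Collect terms:  s(r(neg(r(s(p, k), r(p, m, p), p ⊗ p)), s(s(k ⊗ m ⊗ m ⊗ m, k ⊗ m ⊗ m ⊗ m), neg(m) ⊗ neg(p)), s(r(k ⊗ m, r(m, p, q), m ⊗ p ⊗ p ⊗ q), m)), m ⊗ neg(k) ⊗ neg(k) ⊗ neg(k) ⊗ neg(k) ⊗ neg(p) ⊗ s(p, k)) ⊗ k
Order the arguments:  k ⊗ s(r(neg(r(s(p, k), r(p, m, p), p ⊗ p)), s(s(k ⊗ m ⊗ m ⊗ m, k ⊗ m ⊗ m ⊗ m), neg(m) ⊗ neg(p)), s(r(k ⊗ m, r(m, p, q), m ⊗ p ⊗ p ⊗ q), m)), m ⊗ neg(k) ⊗ neg(k) ⊗ neg(k) ⊗ neg(k) ⊗ neg(p) ⊗ s(p, k))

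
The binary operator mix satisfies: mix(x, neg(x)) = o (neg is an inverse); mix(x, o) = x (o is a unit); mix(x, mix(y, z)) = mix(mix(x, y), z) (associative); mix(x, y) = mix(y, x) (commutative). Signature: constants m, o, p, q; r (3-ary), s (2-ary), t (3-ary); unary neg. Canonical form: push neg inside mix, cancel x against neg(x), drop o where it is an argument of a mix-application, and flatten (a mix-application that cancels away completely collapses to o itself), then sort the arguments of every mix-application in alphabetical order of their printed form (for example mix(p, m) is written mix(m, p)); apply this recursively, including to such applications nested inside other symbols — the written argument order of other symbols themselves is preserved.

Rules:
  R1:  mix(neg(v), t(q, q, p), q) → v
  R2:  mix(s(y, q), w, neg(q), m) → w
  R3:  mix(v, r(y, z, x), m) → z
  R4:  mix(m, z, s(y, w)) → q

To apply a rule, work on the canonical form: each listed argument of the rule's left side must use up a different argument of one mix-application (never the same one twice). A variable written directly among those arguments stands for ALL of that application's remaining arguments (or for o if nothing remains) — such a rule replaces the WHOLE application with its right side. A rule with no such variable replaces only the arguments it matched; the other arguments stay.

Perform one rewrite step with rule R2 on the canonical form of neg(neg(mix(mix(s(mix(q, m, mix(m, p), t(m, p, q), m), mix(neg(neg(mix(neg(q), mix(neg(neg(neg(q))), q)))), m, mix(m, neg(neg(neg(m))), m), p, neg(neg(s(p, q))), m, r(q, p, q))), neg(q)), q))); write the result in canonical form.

Answer: s(mix(m, m, m, p, q, t(m, p, q)), mix(m, m, p, r(q, p, q)))

Derivation:
Canonical form:  s(mix(m, m, m, p, q, t(m, p, q)), mix(m, m, m, neg(q), p, r(q, p, q), s(p, q)))
R2 matches:  uses m, neg(q), s(p, q);  w := mix(m, m, p, r(q, p, q)), y := p
The variable takes the whole remainder — replace the entire application.
Result:  s(mix(m, m, m, p, q, t(m, p, q)), mix(m, m, p, r(q, p, q)))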